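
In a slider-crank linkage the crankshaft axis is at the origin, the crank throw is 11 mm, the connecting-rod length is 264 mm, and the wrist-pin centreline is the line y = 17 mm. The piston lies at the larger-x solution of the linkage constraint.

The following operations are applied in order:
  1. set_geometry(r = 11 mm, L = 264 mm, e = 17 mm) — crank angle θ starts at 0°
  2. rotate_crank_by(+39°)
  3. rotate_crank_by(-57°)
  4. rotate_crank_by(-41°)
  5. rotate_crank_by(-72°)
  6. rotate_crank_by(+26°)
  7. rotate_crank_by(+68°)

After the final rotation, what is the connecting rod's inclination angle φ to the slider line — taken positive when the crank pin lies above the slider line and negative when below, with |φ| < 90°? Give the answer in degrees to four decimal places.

set_geometry: r = 11 mm, L = 264 mm, e = 17 mm; θ ← 0°
rotate_crank_by(+39°): θ ← 0° +39° = 39°
rotate_crank_by(-57°): θ ← 39° -57° = -18°
rotate_crank_by(-41°): θ ← -18° -41° = -59°
rotate_crank_by(-72°): θ ← -59° -72° = -131°
rotate_crank_by(+26°): θ ← -131° +26° = -105°
rotate_crank_by(+68°): θ ← -105° +68° = -37°
crank pin P = (r cos θ, r sin θ) = (8.784991, -6.619965)
h = r sin θ − e = -6.619965 − 17 = -23.619965
sin φ = h / L = -23.619965 / 264 = -0.08946957
φ = arcsin(-0.08946957) = -5.133092°

-5.1331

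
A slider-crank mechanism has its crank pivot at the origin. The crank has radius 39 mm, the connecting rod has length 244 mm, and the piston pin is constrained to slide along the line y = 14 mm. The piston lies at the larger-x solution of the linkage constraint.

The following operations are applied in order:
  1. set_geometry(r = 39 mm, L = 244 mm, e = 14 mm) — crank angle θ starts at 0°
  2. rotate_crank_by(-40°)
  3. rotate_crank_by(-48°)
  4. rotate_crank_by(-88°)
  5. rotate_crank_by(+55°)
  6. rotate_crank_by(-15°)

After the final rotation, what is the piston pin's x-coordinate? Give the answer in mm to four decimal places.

212.4608

set_geometry: r = 39 mm, L = 244 mm, e = 14 mm; θ ← 0°
rotate_crank_by(-40°): θ ← 0° -40° = -40°
rotate_crank_by(-48°): θ ← -40° -48° = -88°
rotate_crank_by(-88°): θ ← -88° -88° = -176°
rotate_crank_by(+55°): θ ← -176° +55° = -121°
rotate_crank_by(-15°): θ ← -121° -15° = -136°
crank pin P = (r cos θ, r sin θ) = (-28.054252, -27.091676)
h = r sin θ − e = -27.091676 − 14 = -41.091676
x = r cos θ + √(L² − h²) = -28.054252 + √(59536.0 − 1688.5259) = -28.054252 + 240.515019 = 212.460766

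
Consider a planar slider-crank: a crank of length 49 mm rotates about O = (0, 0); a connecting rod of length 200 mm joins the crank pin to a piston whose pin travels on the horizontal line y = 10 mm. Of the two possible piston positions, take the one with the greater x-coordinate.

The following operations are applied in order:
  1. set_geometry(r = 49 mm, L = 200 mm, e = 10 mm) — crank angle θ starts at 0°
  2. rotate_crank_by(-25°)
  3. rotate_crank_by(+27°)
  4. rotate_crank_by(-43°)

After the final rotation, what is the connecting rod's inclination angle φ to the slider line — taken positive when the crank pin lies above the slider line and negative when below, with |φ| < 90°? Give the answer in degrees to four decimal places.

-12.1654

set_geometry: r = 49 mm, L = 200 mm, e = 10 mm; θ ← 0°
rotate_crank_by(-25°): θ ← 0° -25° = -25°
rotate_crank_by(+27°): θ ← -25° +27° = 2°
rotate_crank_by(-43°): θ ← 2° -43° = -41°
crank pin P = (r cos θ, r sin θ) = (36.980769, -32.146892)
h = r sin θ − e = -32.146892 − 10 = -42.146892
sin φ = h / L = -42.146892 / 200 = -0.21073446
φ = arcsin(-0.21073446) = -12.165397°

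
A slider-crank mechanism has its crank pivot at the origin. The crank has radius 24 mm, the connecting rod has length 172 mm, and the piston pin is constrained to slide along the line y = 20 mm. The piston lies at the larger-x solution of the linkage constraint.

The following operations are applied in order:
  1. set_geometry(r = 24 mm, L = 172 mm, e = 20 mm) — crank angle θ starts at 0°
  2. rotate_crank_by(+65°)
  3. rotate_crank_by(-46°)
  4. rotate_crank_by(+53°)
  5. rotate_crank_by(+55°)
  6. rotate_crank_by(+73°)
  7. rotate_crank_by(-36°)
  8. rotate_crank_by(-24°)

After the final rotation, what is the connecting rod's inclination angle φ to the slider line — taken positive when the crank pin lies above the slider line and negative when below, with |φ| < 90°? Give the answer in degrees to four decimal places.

set_geometry: r = 24 mm, L = 172 mm, e = 20 mm; θ ← 0°
rotate_crank_by(+65°): θ ← 0° +65° = 65°
rotate_crank_by(-46°): θ ← 65° -46° = 19°
rotate_crank_by(+53°): θ ← 19° +53° = 72°
rotate_crank_by(+55°): θ ← 72° +55° = 127°
rotate_crank_by(+73°): θ ← 127° +73° = 200°
rotate_crank_by(-36°): θ ← 200° -36° = 164°
rotate_crank_by(-24°): θ ← 164° -24° = 140°
crank pin P = (r cos θ, r sin θ) = (-18.385067, 15.426903)
h = r sin θ − e = 15.426903 − 20 = -4.573097
sin φ = h / L = -4.573097 / 172 = -0.02658778
φ = arcsin(-0.02658778) = -1.523547°

-1.5235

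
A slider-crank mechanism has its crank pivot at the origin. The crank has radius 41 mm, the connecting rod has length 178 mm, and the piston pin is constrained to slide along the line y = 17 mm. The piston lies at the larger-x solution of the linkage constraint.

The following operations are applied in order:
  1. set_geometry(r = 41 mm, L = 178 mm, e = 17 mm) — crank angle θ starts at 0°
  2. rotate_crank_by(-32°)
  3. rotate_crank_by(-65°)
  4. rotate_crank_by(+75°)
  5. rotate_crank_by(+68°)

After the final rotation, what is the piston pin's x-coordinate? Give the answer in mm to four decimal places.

set_geometry: r = 41 mm, L = 178 mm, e = 17 mm; θ ← 0°
rotate_crank_by(-32°): θ ← 0° -32° = -32°
rotate_crank_by(-65°): θ ← -32° -65° = -97°
rotate_crank_by(+75°): θ ← -97° +75° = -22°
rotate_crank_by(+68°): θ ← -22° +68° = 46°
crank pin P = (r cos θ, r sin θ) = (28.480993, 29.492932)
h = r sin θ − e = 29.492932 − 17 = 12.492932
x = r cos θ + √(L² − h²) = 28.480993 + √(31684.0 − 156.0733) = 28.480993 + 177.561051 = 206.042044

206.0420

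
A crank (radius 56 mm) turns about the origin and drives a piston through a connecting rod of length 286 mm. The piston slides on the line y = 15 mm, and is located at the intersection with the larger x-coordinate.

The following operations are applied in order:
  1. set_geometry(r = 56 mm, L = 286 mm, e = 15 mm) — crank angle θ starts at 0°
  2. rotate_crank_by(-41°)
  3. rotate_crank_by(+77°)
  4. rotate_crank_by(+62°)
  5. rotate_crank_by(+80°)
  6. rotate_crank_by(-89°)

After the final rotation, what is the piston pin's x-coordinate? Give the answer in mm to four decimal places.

284.0245

set_geometry: r = 56 mm, L = 286 mm, e = 15 mm; θ ← 0°
rotate_crank_by(-41°): θ ← 0° -41° = -41°
rotate_crank_by(+77°): θ ← -41° +77° = 36°
rotate_crank_by(+62°): θ ← 36° +62° = 98°
rotate_crank_by(+80°): θ ← 98° +80° = 178°
rotate_crank_by(-89°): θ ← 178° -89° = 89°
crank pin P = (r cos θ, r sin θ) = (0.977335, 55.991471)
h = r sin θ − e = 55.991471 − 15 = 40.991471
x = r cos θ + √(L² − h²) = 0.977335 + √(81796.0 − 1680.3007) = 0.977335 + 283.047168 = 284.024503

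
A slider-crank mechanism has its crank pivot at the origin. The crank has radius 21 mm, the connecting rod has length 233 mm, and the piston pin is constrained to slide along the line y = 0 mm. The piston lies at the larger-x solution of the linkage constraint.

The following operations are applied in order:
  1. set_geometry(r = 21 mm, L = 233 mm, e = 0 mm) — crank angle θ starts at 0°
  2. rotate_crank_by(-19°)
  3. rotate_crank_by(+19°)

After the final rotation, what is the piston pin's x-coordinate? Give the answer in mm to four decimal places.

254.0000

set_geometry: r = 21 mm, L = 233 mm, e = 0 mm; θ ← 0°
rotate_crank_by(-19°): θ ← 0° -19° = -19°
rotate_crank_by(+19°): θ ← -19° +19° = 0°
crank pin P = (r cos θ, r sin θ) = (21.000000, 0.000000)
h = r sin θ − e = 0.000000 − 0 = 0.000000
x = r cos θ + √(L² − h²) = 21.000000 + √(54289.0 − 0.0000) = 21.000000 + 233.000000 = 254.000000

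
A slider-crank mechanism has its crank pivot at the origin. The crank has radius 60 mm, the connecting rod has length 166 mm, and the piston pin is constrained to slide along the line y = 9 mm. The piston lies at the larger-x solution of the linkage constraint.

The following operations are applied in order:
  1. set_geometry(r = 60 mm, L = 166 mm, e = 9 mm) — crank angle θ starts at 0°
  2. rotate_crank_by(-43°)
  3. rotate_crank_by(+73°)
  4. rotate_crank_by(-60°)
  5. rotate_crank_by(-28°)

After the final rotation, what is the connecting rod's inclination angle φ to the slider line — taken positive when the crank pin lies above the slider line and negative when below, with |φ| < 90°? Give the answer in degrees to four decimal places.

set_geometry: r = 60 mm, L = 166 mm, e = 9 mm; θ ← 0°
rotate_crank_by(-43°): θ ← 0° -43° = -43°
rotate_crank_by(+73°): θ ← -43° +73° = 30°
rotate_crank_by(-60°): θ ← 30° -60° = -30°
rotate_crank_by(-28°): θ ← -30° -28° = -58°
crank pin P = (r cos θ, r sin θ) = (31.795156, -50.882886)
h = r sin θ − e = -50.882886 − 9 = -59.882886
sin φ = h / L = -59.882886 / 166 = -0.36074028
φ = arcsin(-0.36074028) = -21.145666°

-21.1457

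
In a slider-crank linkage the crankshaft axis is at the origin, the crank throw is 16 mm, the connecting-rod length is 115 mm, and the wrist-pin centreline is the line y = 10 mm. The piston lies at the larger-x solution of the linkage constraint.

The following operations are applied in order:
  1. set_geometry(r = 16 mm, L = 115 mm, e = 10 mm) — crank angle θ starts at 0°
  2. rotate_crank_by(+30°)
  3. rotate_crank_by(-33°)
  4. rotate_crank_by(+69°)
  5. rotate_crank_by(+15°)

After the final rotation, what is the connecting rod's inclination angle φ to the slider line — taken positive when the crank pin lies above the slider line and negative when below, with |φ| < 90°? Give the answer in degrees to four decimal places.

set_geometry: r = 16 mm, L = 115 mm, e = 10 mm; θ ← 0°
rotate_crank_by(+30°): θ ← 0° +30° = 30°
rotate_crank_by(-33°): θ ← 30° -33° = -3°
rotate_crank_by(+69°): θ ← -3° +69° = 66°
rotate_crank_by(+15°): θ ← 66° +15° = 81°
crank pin P = (r cos θ, r sin θ) = (2.502951, 15.803013)
h = r sin θ − e = 15.803013 − 10 = 5.803013
sin φ = h / L = 5.803013 / 115 = 0.05046099
φ = arcsin(0.05046099) = 2.892430°

2.8924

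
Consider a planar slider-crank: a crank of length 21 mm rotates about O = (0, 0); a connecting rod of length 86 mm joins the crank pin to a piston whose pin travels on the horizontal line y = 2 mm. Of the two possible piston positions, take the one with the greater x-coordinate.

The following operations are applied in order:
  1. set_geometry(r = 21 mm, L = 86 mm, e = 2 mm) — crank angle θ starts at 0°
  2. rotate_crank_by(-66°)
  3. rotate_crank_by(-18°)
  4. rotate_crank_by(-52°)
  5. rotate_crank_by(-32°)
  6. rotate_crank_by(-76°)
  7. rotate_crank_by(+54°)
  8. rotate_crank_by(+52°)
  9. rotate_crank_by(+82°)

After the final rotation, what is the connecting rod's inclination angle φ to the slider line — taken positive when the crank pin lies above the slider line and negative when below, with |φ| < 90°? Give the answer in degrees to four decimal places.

set_geometry: r = 21 mm, L = 86 mm, e = 2 mm; θ ← 0°
rotate_crank_by(-66°): θ ← 0° -66° = -66°
rotate_crank_by(-18°): θ ← -66° -18° = -84°
rotate_crank_by(-52°): θ ← -84° -52° = -136°
rotate_crank_by(-32°): θ ← -136° -32° = -168°
rotate_crank_by(-76°): θ ← -168° -76° = -244°
rotate_crank_by(+54°): θ ← -244° +54° = -190°
rotate_crank_by(+52°): θ ← -190° +52° = -138°
rotate_crank_by(+82°): θ ← -138° +82° = -56°
crank pin P = (r cos θ, r sin θ) = (11.743051, -17.409789)
h = r sin θ − e = -17.409789 − 2 = -19.409789
sin φ = h / L = -19.409789 / 86 = -0.22569522
φ = arcsin(-0.22569522) = -13.043763°

-13.0438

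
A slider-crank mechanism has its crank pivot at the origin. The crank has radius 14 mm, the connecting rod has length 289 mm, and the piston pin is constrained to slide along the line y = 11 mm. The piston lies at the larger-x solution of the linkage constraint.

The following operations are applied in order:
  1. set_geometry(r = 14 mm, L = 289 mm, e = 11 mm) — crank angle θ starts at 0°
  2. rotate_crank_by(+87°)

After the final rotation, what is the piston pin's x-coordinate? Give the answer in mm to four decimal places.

set_geometry: r = 14 mm, L = 289 mm, e = 11 mm; θ ← 0°
rotate_crank_by(+87°): θ ← 0° +87° = 87°
crank pin P = (r cos θ, r sin θ) = (0.732703, 13.980813)
h = r sin θ − e = 13.980813 − 11 = 2.980813
x = r cos θ + √(L² − h²) = 0.732703 + √(83521.0 − 8.8852) = 0.732703 + 288.984627 = 289.717331

289.7173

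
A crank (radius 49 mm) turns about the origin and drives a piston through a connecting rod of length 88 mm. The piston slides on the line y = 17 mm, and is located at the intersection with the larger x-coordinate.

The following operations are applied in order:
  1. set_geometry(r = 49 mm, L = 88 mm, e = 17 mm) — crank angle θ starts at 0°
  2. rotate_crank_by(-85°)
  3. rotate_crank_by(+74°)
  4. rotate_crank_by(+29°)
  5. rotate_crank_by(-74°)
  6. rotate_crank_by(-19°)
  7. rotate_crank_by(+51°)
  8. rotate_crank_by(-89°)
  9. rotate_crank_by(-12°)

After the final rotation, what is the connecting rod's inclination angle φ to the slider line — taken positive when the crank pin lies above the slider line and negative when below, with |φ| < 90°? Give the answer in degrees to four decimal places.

-40.4889

set_geometry: r = 49 mm, L = 88 mm, e = 17 mm; θ ← 0°
rotate_crank_by(-85°): θ ← 0° -85° = -85°
rotate_crank_by(+74°): θ ← -85° +74° = -11°
rotate_crank_by(+29°): θ ← -11° +29° = 18°
rotate_crank_by(-74°): θ ← 18° -74° = -56°
rotate_crank_by(-19°): θ ← -56° -19° = -75°
rotate_crank_by(+51°): θ ← -75° +51° = -24°
rotate_crank_by(-89°): θ ← -24° -89° = -113°
rotate_crank_by(-12°): θ ← -113° -12° = -125°
crank pin P = (r cos θ, r sin θ) = (-28.105245, -40.138450)
h = r sin θ − e = -40.138450 − 17 = -57.138450
sin φ = h / L = -57.138450 / 88 = -0.64930057
φ = arcsin(-0.64930057) = -40.488889°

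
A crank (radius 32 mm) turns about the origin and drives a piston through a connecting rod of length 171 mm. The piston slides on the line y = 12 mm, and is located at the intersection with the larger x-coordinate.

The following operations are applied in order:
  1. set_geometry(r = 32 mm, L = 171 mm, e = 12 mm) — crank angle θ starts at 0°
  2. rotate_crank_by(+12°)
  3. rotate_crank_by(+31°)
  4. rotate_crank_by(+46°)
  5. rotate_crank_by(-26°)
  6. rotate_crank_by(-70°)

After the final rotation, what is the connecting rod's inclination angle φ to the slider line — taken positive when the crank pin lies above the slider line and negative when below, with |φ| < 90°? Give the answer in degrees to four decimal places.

-5.3351

set_geometry: r = 32 mm, L = 171 mm, e = 12 mm; θ ← 0°
rotate_crank_by(+12°): θ ← 0° +12° = 12°
rotate_crank_by(+31°): θ ← 12° +31° = 43°
rotate_crank_by(+46°): θ ← 43° +46° = 89°
rotate_crank_by(-26°): θ ← 89° -26° = 63°
rotate_crank_by(-70°): θ ← 63° -70° = -7°
crank pin P = (r cos θ, r sin θ) = (31.761477, -3.899819)
h = r sin θ − e = -3.899819 − 12 = -15.899819
sin φ = h / L = -15.899819 / 171 = -0.09298140
φ = arcsin(-0.09298140) = -5.335148°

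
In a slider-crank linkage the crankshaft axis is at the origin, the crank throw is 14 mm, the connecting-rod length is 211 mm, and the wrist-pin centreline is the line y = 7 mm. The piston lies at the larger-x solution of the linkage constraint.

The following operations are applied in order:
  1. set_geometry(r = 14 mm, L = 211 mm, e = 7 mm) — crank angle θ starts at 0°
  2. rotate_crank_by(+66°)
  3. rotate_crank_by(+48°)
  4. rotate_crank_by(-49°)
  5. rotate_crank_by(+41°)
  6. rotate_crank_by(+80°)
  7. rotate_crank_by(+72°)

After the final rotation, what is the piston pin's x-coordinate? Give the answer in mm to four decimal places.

207.0720

set_geometry: r = 14 mm, L = 211 mm, e = 7 mm; θ ← 0°
rotate_crank_by(+66°): θ ← 0° +66° = 66°
rotate_crank_by(+48°): θ ← 66° +48° = 114°
rotate_crank_by(-49°): θ ← 114° -49° = 65°
rotate_crank_by(+41°): θ ← 65° +41° = 106°
rotate_crank_by(+80°): θ ← 106° +80° = 186°
rotate_crank_by(+72°): θ ← 186° +72° = 258°
crank pin P = (r cos θ, r sin θ) = (-2.910764, -13.694066)
h = r sin θ − e = -13.694066 − 7 = -20.694066
x = r cos θ + √(L² − h²) = -2.910764 + √(44521.0 − 428.2444) = -2.910764 + 209.982751 = 207.071987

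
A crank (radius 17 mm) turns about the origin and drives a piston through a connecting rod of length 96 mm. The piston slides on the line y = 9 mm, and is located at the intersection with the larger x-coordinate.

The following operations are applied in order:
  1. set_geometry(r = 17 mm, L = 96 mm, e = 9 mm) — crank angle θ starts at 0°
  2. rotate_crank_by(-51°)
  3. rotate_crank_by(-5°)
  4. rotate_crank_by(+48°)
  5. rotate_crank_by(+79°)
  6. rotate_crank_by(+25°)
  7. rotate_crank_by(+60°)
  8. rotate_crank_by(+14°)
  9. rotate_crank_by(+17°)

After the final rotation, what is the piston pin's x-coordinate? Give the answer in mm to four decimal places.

78.4861

set_geometry: r = 17 mm, L = 96 mm, e = 9 mm; θ ← 0°
rotate_crank_by(-51°): θ ← 0° -51° = -51°
rotate_crank_by(-5°): θ ← -51° -5° = -56°
rotate_crank_by(+48°): θ ← -56° +48° = -8°
rotate_crank_by(+79°): θ ← -8° +79° = 71°
rotate_crank_by(+25°): θ ← 71° +25° = 96°
rotate_crank_by(+60°): θ ← 96° +60° = 156°
rotate_crank_by(+14°): θ ← 156° +14° = 170°
rotate_crank_by(+17°): θ ← 170° +17° = 187°
crank pin P = (r cos θ, r sin θ) = (-16.873285, -2.071779)
h = r sin θ − e = -2.071779 − 9 = -11.071779
x = r cos θ + √(L² − h²) = -16.873285 + √(9216.0 − 122.5843) = -16.873285 + 95.359403 = 78.486118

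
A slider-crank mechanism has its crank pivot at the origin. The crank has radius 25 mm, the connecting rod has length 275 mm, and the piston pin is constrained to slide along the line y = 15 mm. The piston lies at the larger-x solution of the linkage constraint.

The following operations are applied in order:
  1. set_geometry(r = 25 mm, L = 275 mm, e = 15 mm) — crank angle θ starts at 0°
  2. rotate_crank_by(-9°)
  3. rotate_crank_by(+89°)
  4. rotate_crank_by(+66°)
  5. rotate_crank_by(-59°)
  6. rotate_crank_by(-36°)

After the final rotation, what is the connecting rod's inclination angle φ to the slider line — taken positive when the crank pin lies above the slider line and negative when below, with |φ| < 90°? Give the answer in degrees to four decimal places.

0.9227

set_geometry: r = 25 mm, L = 275 mm, e = 15 mm; θ ← 0°
rotate_crank_by(-9°): θ ← 0° -9° = -9°
rotate_crank_by(+89°): θ ← -9° +89° = 80°
rotate_crank_by(+66°): θ ← 80° +66° = 146°
rotate_crank_by(-59°): θ ← 146° -59° = 87°
rotate_crank_by(-36°): θ ← 87° -36° = 51°
crank pin P = (r cos θ, r sin θ) = (15.733010, 19.428649)
h = r sin θ − e = 19.428649 − 15 = 4.428649
sin φ = h / L = 4.428649 / 275 = 0.01610418
φ = arcsin(0.01610418) = 0.922741°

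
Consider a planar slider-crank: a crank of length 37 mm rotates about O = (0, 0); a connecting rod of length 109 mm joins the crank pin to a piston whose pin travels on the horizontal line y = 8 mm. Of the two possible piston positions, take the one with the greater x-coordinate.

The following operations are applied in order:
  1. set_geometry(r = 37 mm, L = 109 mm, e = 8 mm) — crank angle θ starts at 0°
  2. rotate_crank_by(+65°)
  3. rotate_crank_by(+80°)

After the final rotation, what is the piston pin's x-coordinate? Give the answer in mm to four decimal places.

77.8864

set_geometry: r = 37 mm, L = 109 mm, e = 8 mm; θ ← 0°
rotate_crank_by(+65°): θ ← 0° +65° = 65°
rotate_crank_by(+80°): θ ← 65° +80° = 145°
crank pin P = (r cos θ, r sin θ) = (-30.308626, 21.222328)
h = r sin θ − e = 21.222328 − 8 = 13.222328
x = r cos θ + √(L² − h²) = -30.308626 + √(11881.0 − 174.8300) = -30.308626 + 108.195056 = 77.886430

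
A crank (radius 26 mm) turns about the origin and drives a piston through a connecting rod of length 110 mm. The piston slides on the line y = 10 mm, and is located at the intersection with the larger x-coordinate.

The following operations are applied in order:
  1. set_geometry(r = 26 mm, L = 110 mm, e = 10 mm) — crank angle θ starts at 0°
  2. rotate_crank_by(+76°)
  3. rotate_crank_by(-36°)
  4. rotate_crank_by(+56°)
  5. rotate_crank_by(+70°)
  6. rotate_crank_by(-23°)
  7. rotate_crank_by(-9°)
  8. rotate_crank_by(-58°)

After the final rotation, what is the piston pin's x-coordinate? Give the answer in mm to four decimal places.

115.2309

set_geometry: r = 26 mm, L = 110 mm, e = 10 mm; θ ← 0°
rotate_crank_by(+76°): θ ← 0° +76° = 76°
rotate_crank_by(-36°): θ ← 76° -36° = 40°
rotate_crank_by(+56°): θ ← 40° +56° = 96°
rotate_crank_by(+70°): θ ← 96° +70° = 166°
rotate_crank_by(-23°): θ ← 166° -23° = 143°
rotate_crank_by(-9°): θ ← 143° -9° = 134°
rotate_crank_by(-58°): θ ← 134° -58° = 76°
crank pin P = (r cos θ, r sin θ) = (6.289969, 25.227689)
h = r sin θ − e = 25.227689 − 10 = 15.227689
x = r cos θ + √(L² − h²) = 6.289969 + √(12100.0 − 231.8825) = 6.289969 + 108.940890 = 115.230859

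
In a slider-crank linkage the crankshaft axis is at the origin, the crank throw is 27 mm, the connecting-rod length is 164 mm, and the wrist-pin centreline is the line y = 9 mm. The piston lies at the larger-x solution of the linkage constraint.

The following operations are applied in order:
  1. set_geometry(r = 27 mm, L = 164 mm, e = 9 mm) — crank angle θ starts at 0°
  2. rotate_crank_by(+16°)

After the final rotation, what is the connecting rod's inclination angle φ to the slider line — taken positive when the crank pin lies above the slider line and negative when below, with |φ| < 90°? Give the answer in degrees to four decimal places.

set_geometry: r = 27 mm, L = 164 mm, e = 9 mm; θ ← 0°
rotate_crank_by(+16°): θ ← 0° +16° = 16°
crank pin P = (r cos θ, r sin θ) = (25.954066, 7.442209)
h = r sin θ − e = 7.442209 − 9 = -1.557791
sin φ = h / L = -1.557791 / 164 = -0.00949873
φ = arcsin(-0.00949873) = -0.544245°

-0.5442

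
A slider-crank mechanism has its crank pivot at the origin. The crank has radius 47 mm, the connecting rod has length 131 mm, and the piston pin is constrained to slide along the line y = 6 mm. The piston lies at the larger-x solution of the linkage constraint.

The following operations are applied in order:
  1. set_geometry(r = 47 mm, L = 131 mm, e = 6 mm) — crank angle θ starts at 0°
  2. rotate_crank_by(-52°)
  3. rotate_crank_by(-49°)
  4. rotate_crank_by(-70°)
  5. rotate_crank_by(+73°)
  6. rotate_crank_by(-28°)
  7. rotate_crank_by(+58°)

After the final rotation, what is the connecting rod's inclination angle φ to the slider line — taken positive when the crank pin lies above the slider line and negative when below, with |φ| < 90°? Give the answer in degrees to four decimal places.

-22.2380

set_geometry: r = 47 mm, L = 131 mm, e = 6 mm; θ ← 0°
rotate_crank_by(-52°): θ ← 0° -52° = -52°
rotate_crank_by(-49°): θ ← -52° -49° = -101°
rotate_crank_by(-70°): θ ← -101° -70° = -171°
rotate_crank_by(+73°): θ ← -171° +73° = -98°
rotate_crank_by(-28°): θ ← -98° -28° = -126°
rotate_crank_by(+58°): θ ← -126° +58° = -68°
crank pin P = (r cos θ, r sin θ) = (17.606510, -43.577641)
h = r sin θ − e = -43.577641 − 6 = -49.577641
sin φ = h / L = -49.577641 / 131 = -0.37845528
φ = arcsin(-0.37845528) = -22.238032°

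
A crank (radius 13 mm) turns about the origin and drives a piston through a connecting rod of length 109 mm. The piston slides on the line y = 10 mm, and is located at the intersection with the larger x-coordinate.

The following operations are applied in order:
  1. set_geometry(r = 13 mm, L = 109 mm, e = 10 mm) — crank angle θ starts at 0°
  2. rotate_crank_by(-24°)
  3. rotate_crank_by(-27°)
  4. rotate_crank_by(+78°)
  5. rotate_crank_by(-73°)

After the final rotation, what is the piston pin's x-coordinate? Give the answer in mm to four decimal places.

set_geometry: r = 13 mm, L = 109 mm, e = 10 mm; θ ← 0°
rotate_crank_by(-24°): θ ← 0° -24° = -24°
rotate_crank_by(-27°): θ ← -24° -27° = -51°
rotate_crank_by(+78°): θ ← -51° +78° = 27°
rotate_crank_by(-73°): θ ← 27° -73° = -46°
crank pin P = (r cos θ, r sin θ) = (9.030559, -9.351417)
h = r sin θ − e = -9.351417 − 10 = -19.351417
x = r cos θ + √(L² − h²) = 9.030559 + √(11881.0 − 374.4774) = 9.030559 + 107.268461 = 116.299019

116.2990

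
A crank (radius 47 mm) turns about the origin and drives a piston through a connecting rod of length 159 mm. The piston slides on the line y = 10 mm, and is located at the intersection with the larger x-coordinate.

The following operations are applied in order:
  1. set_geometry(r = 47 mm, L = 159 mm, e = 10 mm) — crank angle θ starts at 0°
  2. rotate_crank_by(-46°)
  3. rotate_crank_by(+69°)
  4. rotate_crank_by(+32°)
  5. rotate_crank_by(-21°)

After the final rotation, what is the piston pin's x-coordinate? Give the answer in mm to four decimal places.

set_geometry: r = 47 mm, L = 159 mm, e = 10 mm; θ ← 0°
rotate_crank_by(-46°): θ ← 0° -46° = -46°
rotate_crank_by(+69°): θ ← -46° +69° = 23°
rotate_crank_by(+32°): θ ← 23° +32° = 55°
rotate_crank_by(-21°): θ ← 55° -21° = 34°
crank pin P = (r cos θ, r sin θ) = (38.964766, 26.282066)
h = r sin θ − e = 26.282066 − 10 = 16.282066
x = r cos θ + √(L² − h²) = 38.964766 + √(25281.0 − 265.1057) = 38.964766 + 158.164137 = 197.128903

197.1289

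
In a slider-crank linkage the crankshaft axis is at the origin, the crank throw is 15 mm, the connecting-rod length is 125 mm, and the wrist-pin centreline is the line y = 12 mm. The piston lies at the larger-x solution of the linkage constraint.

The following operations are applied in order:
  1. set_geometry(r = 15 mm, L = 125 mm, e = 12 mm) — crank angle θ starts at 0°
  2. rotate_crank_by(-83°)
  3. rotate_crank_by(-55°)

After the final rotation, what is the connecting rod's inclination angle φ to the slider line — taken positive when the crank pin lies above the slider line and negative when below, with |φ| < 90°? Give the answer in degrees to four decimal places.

set_geometry: r = 15 mm, L = 125 mm, e = 12 mm; θ ← 0°
rotate_crank_by(-83°): θ ← 0° -83° = -83°
rotate_crank_by(-55°): θ ← -83° -55° = -138°
crank pin P = (r cos θ, r sin θ) = (-11.147172, -10.036959)
h = r sin θ − e = -10.036959 − 12 = -22.036959
sin φ = h / L = -22.036959 / 125 = -0.17629567
φ = arcsin(-0.17629567) = -10.154067°

-10.1541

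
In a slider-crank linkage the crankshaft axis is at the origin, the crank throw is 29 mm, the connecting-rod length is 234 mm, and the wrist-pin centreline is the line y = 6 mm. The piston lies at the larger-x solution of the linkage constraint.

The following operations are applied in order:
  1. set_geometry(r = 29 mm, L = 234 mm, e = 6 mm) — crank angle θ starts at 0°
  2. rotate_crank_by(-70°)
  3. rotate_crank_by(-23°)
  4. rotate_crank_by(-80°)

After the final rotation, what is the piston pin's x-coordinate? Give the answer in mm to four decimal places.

205.0218

set_geometry: r = 29 mm, L = 234 mm, e = 6 mm; θ ← 0°
rotate_crank_by(-70°): θ ← 0° -70° = -70°
rotate_crank_by(-23°): θ ← -70° -23° = -93°
rotate_crank_by(-80°): θ ← -93° -80° = -173°
crank pin P = (r cos θ, r sin θ) = (-28.783838, -3.534211)
h = r sin θ − e = -3.534211 − 6 = -9.534211
x = r cos θ + √(L² − h²) = -28.783838 + √(54756.0 − 90.9012) = -28.783838 + 233.805686 = 205.021848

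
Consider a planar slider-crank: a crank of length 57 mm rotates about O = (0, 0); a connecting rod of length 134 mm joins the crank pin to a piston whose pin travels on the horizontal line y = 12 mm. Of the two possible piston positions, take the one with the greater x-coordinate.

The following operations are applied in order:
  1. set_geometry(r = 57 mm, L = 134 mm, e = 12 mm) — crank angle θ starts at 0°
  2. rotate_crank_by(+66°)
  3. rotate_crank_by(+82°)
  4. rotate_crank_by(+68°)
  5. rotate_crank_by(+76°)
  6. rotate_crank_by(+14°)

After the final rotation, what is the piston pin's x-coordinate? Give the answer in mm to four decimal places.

154.2463

set_geometry: r = 57 mm, L = 134 mm, e = 12 mm; θ ← 0°
rotate_crank_by(+66°): θ ← 0° +66° = 66°
rotate_crank_by(+82°): θ ← 66° +82° = 148°
rotate_crank_by(+68°): θ ← 148° +68° = 216°
rotate_crank_by(+76°): θ ← 216° +76° = 292°
rotate_crank_by(+14°): θ ← 292° +14° = 306°
crank pin P = (r cos θ, r sin θ) = (33.503759, -46.113969)
h = r sin θ − e = -46.113969 − 12 = -58.113969
x = r cos θ + √(L² − h²) = 33.503759 + √(17956.0 − 3377.2334) = 33.503759 + 120.742564 = 154.246323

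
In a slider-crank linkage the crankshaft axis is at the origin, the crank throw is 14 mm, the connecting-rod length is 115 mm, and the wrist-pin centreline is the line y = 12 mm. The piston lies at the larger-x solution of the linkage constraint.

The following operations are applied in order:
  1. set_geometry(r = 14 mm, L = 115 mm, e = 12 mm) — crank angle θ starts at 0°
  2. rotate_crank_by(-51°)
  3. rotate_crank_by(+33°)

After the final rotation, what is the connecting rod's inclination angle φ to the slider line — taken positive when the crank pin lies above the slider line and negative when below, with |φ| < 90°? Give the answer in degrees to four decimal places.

-8.1617

set_geometry: r = 14 mm, L = 115 mm, e = 12 mm; θ ← 0°
rotate_crank_by(-51°): θ ← 0° -51° = -51°
rotate_crank_by(+33°): θ ← -51° +33° = -18°
crank pin P = (r cos θ, r sin θ) = (13.314791, -4.326238)
h = r sin θ − e = -4.326238 − 12 = -16.326238
sin φ = h / L = -16.326238 / 115 = -0.14196729
φ = arcsin(-0.14196729) = -8.161701°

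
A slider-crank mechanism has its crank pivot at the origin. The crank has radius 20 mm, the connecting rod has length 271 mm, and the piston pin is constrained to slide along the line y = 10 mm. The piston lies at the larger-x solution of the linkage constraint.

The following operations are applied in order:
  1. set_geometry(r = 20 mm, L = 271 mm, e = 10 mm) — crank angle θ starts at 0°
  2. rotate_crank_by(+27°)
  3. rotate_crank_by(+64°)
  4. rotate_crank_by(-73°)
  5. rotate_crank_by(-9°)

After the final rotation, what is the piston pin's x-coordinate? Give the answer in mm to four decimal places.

290.6666

set_geometry: r = 20 mm, L = 271 mm, e = 10 mm; θ ← 0°
rotate_crank_by(+27°): θ ← 0° +27° = 27°
rotate_crank_by(+64°): θ ← 27° +64° = 91°
rotate_crank_by(-73°): θ ← 91° -73° = 18°
rotate_crank_by(-9°): θ ← 18° -9° = 9°
crank pin P = (r cos θ, r sin θ) = (19.753767, 3.128689)
h = r sin θ − e = 3.128689 − 10 = -6.871311
x = r cos θ + √(L² − h²) = 19.753767 + √(73441.0 − 47.2149) = 19.753767 + 270.912874 = 290.666640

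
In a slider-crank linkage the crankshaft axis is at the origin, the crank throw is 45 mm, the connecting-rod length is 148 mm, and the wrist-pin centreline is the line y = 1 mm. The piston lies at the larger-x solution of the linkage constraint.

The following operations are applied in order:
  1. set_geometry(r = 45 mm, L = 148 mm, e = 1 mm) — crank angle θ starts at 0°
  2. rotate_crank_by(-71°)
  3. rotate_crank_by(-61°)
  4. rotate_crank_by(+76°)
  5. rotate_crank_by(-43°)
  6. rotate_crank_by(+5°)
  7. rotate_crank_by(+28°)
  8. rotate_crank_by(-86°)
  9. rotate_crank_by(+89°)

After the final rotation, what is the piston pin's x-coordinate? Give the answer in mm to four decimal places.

set_geometry: r = 45 mm, L = 148 mm, e = 1 mm; θ ← 0°
rotate_crank_by(-71°): θ ← 0° -71° = -71°
rotate_crank_by(-61°): θ ← -71° -61° = -132°
rotate_crank_by(+76°): θ ← -132° +76° = -56°
rotate_crank_by(-43°): θ ← -56° -43° = -99°
rotate_crank_by(+5°): θ ← -99° +5° = -94°
rotate_crank_by(+28°): θ ← -94° +28° = -66°
rotate_crank_by(-86°): θ ← -66° -86° = -152°
rotate_crank_by(+89°): θ ← -152° +89° = -63°
crank pin P = (r cos θ, r sin θ) = (20.429572, -40.095294)
h = r sin θ − e = -40.095294 − 1 = -41.095294
x = r cos θ + √(L² − h²) = 20.429572 + √(21904.0 − 1688.8232) = 20.429572 + 142.180086 = 162.609658

162.6097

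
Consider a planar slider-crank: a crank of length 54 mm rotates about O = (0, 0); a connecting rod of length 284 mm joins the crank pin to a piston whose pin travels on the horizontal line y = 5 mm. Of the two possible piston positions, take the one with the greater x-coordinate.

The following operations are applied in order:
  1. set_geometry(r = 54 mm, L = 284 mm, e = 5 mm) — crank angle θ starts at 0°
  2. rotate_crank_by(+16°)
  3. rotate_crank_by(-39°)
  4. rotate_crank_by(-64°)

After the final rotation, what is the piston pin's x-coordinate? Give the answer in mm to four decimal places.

280.6457

set_geometry: r = 54 mm, L = 284 mm, e = 5 mm; θ ← 0°
rotate_crank_by(+16°): θ ← 0° +16° = 16°
rotate_crank_by(-39°): θ ← 16° -39° = -23°
rotate_crank_by(-64°): θ ← -23° -64° = -87°
crank pin P = (r cos θ, r sin θ) = (2.826142, -53.925995)
h = r sin θ − e = -53.925995 − 5 = -58.925995
x = r cos θ + √(L² − h²) = 2.826142 + √(80656.0 − 3472.2729) = 2.826142 + 277.819595 = 280.645736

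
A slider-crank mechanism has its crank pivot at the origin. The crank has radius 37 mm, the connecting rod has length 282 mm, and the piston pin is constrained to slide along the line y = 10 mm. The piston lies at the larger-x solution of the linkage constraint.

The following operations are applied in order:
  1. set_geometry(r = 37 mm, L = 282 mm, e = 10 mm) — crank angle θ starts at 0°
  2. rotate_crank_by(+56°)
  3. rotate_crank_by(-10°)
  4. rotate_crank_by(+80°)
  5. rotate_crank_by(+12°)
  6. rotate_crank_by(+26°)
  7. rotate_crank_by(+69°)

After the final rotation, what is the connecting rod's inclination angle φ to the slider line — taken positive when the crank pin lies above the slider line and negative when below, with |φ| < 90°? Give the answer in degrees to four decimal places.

set_geometry: r = 37 mm, L = 282 mm, e = 10 mm; θ ← 0°
rotate_crank_by(+56°): θ ← 0° +56° = 56°
rotate_crank_by(-10°): θ ← 56° -10° = 46°
rotate_crank_by(+80°): θ ← 46° +80° = 126°
rotate_crank_by(+12°): θ ← 126° +12° = 138°
rotate_crank_by(+26°): θ ← 138° +26° = 164°
rotate_crank_by(+69°): θ ← 164° +69° = 233°
crank pin P = (r cos θ, r sin θ) = (-22.267156, -29.549514)
h = r sin θ − e = -29.549514 − 10 = -39.549514
sin φ = h / L = -39.549514 / 282 = -0.14024650
φ = arcsin(-0.14024650) = -8.062111°

-8.0621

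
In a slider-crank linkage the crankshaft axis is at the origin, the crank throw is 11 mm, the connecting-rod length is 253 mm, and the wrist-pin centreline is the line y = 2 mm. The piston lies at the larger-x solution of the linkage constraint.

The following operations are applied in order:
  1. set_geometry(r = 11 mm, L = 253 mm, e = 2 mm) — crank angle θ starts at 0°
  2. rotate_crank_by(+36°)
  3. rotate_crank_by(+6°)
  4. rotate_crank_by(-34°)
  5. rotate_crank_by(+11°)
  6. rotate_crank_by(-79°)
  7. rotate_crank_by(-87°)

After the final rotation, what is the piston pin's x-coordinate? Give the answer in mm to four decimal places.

243.6484

set_geometry: r = 11 mm, L = 253 mm, e = 2 mm; θ ← 0°
rotate_crank_by(+36°): θ ← 0° +36° = 36°
rotate_crank_by(+6°): θ ← 36° +6° = 42°
rotate_crank_by(-34°): θ ← 42° -34° = 8°
rotate_crank_by(+11°): θ ← 8° +11° = 19°
rotate_crank_by(-79°): θ ← 19° -79° = -60°
rotate_crank_by(-87°): θ ← -60° -87° = -147°
crank pin P = (r cos θ, r sin θ) = (-9.225376, -5.991029)
h = r sin θ − e = -5.991029 − 2 = -7.991029
x = r cos θ + √(L² − h²) = -9.225376 + √(64009.0 − 63.8566) = -9.225376 + 252.873770 = 243.648394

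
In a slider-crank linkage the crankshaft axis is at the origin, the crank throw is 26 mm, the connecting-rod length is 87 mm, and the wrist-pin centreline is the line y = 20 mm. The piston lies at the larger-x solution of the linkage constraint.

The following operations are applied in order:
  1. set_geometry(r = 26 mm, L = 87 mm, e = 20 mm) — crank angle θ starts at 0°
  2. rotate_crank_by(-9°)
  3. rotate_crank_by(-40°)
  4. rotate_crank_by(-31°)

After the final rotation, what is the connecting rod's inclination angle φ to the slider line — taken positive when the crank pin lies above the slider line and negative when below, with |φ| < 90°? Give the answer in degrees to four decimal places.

set_geometry: r = 26 mm, L = 87 mm, e = 20 mm; θ ← 0°
rotate_crank_by(-9°): θ ← 0° -9° = -9°
rotate_crank_by(-40°): θ ← -9° -40° = -49°
rotate_crank_by(-31°): θ ← -49° -31° = -80°
crank pin P = (r cos θ, r sin θ) = (4.514853, -25.605002)
h = r sin θ − e = -25.605002 − 20 = -45.605002
sin φ = h / L = -45.605002 / 87 = -0.52419542
φ = arcsin(-0.52419542) = -31.614095°

-31.6141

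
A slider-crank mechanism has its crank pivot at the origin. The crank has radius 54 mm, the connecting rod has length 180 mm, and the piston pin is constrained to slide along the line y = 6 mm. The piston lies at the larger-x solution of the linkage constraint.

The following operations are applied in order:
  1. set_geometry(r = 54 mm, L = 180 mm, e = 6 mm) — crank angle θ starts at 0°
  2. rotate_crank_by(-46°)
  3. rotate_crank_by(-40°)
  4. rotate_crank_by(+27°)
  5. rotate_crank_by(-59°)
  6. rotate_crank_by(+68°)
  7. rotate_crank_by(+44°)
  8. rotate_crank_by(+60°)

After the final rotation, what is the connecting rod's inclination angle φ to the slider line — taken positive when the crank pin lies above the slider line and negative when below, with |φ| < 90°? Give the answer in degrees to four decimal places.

12.0855

set_geometry: r = 54 mm, L = 180 mm, e = 6 mm; θ ← 0°
rotate_crank_by(-46°): θ ← 0° -46° = -46°
rotate_crank_by(-40°): θ ← -46° -40° = -86°
rotate_crank_by(+27°): θ ← -86° +27° = -59°
rotate_crank_by(-59°): θ ← -59° -59° = -118°
rotate_crank_by(+68°): θ ← -118° +68° = -50°
rotate_crank_by(+44°): θ ← -50° +44° = -6°
rotate_crank_by(+60°): θ ← -6° +60° = 54°
crank pin P = (r cos θ, r sin θ) = (31.740404, 43.686918)
h = r sin θ − e = 43.686918 − 6 = 37.686918
sin φ = h / L = 37.686918 / 180 = 0.20937176
φ = arcsin(0.20937176) = 12.085539°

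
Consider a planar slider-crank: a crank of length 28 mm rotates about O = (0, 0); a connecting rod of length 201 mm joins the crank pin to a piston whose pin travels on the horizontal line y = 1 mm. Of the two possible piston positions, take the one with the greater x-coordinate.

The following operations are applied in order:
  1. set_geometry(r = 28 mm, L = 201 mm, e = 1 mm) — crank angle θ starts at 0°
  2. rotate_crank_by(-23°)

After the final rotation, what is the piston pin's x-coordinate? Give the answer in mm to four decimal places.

226.4192

set_geometry: r = 28 mm, L = 201 mm, e = 1 mm; θ ← 0°
rotate_crank_by(-23°): θ ← 0° -23° = -23°
crank pin P = (r cos θ, r sin θ) = (25.774136, -10.940472)
h = r sin θ − e = -10.940472 − 1 = -11.940472
x = r cos θ + √(L² − h²) = 25.774136 + √(40401.0 − 142.5749) = 25.774136 + 200.645023 = 226.419159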